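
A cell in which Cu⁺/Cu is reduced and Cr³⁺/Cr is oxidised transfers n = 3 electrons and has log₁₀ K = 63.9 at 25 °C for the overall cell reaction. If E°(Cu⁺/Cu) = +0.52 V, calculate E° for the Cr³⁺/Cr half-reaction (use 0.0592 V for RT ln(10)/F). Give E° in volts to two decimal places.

E°cell = (0.0592/n)·log K = (0.0592/3)(63.9) = +1.261 V.
Since Cu⁺/Cu is the cathode and Cr³⁺/Cr the anode, E°cell = E°(Cu⁺/Cu) − E°(Cr³⁺/Cr).
So E°(Cr³⁺/Cr) = E°(Cu⁺/Cu) − E°cell = (+0.52) − (+1.261) = -0.74 V.

-0.74 V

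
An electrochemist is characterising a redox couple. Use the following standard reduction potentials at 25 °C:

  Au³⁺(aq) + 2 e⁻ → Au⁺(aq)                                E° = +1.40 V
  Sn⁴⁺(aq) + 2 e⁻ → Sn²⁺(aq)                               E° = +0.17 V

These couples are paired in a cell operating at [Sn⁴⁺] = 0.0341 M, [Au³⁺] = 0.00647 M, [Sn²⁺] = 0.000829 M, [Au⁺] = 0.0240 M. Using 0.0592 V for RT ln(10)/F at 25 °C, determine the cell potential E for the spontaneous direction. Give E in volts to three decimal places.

Au³⁺/Au⁺ is the cathode (higher E°), Sn⁴⁺/Sn²⁺ the anode: E°cell = +1.40 − (+0.17) = +1.23 V, n = 2.
Overall: Au³⁺(aq) + Sn²⁺(aq) → Au⁺(aq) + Sn⁴⁺(aq)
Q = [Au⁺]·[Sn⁴⁺] / ([Au³⁺]·[Sn²⁺]); log Q = 2.184.
E = E° − (0.0592/n) log Q = +1.23 − (0.0592/2)(2.184) = +1.165 V.

+1.165 V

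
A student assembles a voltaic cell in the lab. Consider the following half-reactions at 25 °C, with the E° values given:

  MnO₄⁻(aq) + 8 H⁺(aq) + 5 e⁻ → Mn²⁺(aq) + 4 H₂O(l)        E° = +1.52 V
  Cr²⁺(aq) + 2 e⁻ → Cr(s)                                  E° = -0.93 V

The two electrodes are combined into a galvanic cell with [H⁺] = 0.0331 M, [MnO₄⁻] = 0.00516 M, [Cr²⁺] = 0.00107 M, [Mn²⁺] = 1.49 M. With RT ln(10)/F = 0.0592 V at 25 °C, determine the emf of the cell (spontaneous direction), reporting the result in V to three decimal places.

+2.369 V

MnO₄⁻/Mn²⁺ is the cathode (higher E°), Cr²⁺/Cr the anode: E°cell = +1.52 − (-0.93) = +2.45 V, n = 10.
Overall: 2 MnO₄⁻(aq) + 16 H⁺(aq) + 5 Cr(s) → 2 Mn²⁺(aq) + 8 H₂O(l) + 5 Cr²⁺(aq)
Q = [Mn²⁺]^2·[Cr²⁺]^5 / ([MnO₄⁻]^2·[H⁺]^16); log Q = 13.751.
E = E° − (0.0592/n) log Q = +2.45 − (0.0592/10)(13.751) = +2.369 V.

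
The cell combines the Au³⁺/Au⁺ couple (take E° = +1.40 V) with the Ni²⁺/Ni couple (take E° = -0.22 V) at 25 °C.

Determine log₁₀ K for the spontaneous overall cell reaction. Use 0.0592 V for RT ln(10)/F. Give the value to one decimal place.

Cathode: Au³⁺/Au⁺; anode: Ni²⁺/Ni. E°cell = +1.62 V, n = 2.
log K = nE°cell / 0.0592 = (2)(+1.62) / 0.0592 = 54.7.

54.7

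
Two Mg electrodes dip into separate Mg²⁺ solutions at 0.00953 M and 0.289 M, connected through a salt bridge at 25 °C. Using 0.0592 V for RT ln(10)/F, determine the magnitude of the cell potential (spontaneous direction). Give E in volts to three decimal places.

+0.044 V

For a concentration cell E°cell = 0. The 0.289 M side is the cathode (reduction is favoured where [Mg²⁺] is higher).
With n = 2, E = −(0.0592/2) log([Mg²⁺]ₐₙ/[Mg²⁺]꜀ₐₜ) = −(0.0592/2) log(0.00953/0.289) = −(0.0592/2)(-1.482) = +0.044 V.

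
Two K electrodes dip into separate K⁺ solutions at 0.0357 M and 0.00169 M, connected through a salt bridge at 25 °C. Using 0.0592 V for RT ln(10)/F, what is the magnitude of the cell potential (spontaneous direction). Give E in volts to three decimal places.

+0.078 V

For a concentration cell E°cell = 0. The 0.0357 M side is the cathode (reduction is favoured where [K⁺] is higher).
With n = 1, E = −(0.0592/1) log([K⁺]ₐₙ/[K⁺]꜀ₐₜ) = −(0.0592/1) log(0.00169/0.0357) = −(0.0592/1)(-1.325) = +0.078 V.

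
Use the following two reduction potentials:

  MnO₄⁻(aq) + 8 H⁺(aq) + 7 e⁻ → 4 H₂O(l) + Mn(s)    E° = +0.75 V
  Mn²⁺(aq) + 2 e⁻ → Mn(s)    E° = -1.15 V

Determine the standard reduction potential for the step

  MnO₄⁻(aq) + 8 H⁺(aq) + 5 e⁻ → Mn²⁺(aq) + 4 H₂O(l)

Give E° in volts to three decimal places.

+1.510 V

Sequential free energies add, so n₃E°₃ = n₁E°₁ + n₂E°₂.
With n₃ = 7, and the known step contributing 2×(-1.15) V, the unknown satisfies 5·E° = 7×(+0.75) − 2×(-1.15) = +7.550.
E° = +7.550 / 5 = +1.510 V.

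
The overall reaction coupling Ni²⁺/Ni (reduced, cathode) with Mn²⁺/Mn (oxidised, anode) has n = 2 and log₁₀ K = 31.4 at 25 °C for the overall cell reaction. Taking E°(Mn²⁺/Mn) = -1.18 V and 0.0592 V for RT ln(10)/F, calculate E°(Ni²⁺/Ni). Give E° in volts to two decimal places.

-0.25 V

E°cell = (0.0592/n)·log K = (0.0592/2)(31.4) = +0.929 V.
Since Ni²⁺/Ni is the cathode and Mn²⁺/Mn the anode, E°cell = E°(Ni²⁺/Ni) − E°(Mn²⁺/Mn).
So E°(Ni²⁺/Ni) = E°cell + E°(Mn²⁺/Mn) = +0.929 + (-1.18) = -0.25 V.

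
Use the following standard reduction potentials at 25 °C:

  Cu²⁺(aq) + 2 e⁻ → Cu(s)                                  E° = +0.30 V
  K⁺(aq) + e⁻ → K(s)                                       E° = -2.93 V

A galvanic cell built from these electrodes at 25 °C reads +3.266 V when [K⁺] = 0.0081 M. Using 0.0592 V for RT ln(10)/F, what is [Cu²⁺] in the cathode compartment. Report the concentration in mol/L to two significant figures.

Cu²⁺/Cu is the cathode, K⁺/K the anode: E°cell = +3.23 V, n = 2.
Overall reaction: Cu²⁺(aq) + 2 K(s) → Cu(s) + 2 K⁺(aq); Q = [K⁺]^2/[Cu²⁺]^1.
From E = E° − (0.0592/n) log Q: log Q = (E° − E)·n/0.0592 = (+3.23 − (+3.266))·2/0.0592 = -1.2162.
So 1·log[Cu²⁺] = 2·log(0.0081) − log Q = -4.1830 − (-1.2162) = -2.9668; [Cu²⁺] = 10^(-2.9668) ≈ 0.0011 M.

0.0011 M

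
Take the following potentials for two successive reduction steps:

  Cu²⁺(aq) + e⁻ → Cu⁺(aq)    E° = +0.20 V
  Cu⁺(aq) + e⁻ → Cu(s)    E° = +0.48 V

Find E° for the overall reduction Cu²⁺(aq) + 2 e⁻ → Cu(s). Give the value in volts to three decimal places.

+0.340 V

Since ΔG° = −nFE° is additive over sequential reductions, n₃E°₃ = n₁E°₁ + n₂E°₂.
E°₃ = (1×+0.20 + 1×+0.48) / 2 = (+0.680) / 2 = +0.340 V.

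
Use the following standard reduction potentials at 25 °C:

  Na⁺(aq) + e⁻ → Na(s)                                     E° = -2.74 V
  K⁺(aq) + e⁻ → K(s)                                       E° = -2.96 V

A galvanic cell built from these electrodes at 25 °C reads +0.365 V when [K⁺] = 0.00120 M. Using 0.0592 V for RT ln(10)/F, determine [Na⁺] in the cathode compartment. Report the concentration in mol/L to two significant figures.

Na⁺/Na is the cathode, K⁺/K the anode: E°cell = +0.22 V, n = 1.
Overall reaction: Na⁺(aq) + K(s) → Na(s) + K⁺(aq); Q = [K⁺]^1/[Na⁺]^1.
From E = E° − (0.0592/n) log Q: log Q = (E° − E)·n/0.0592 = (+0.22 − (+0.365))·1/0.0592 = -2.4493.
So 1·log[Na⁺] = 1·log(0.0012) − log Q = -2.9208 − (-2.4493) = -0.4715; [Na⁺] = 10^(-0.4715) ≈ 0.34 M.

0.34 M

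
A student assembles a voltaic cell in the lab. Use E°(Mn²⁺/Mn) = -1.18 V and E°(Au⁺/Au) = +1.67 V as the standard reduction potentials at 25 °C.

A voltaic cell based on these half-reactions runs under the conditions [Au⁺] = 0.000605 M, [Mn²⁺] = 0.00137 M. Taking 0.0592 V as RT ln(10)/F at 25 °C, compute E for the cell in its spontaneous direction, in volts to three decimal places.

+2.744 V

Au⁺/Au is the cathode (higher E°), Mn²⁺/Mn the anode: E°cell = +1.67 − (-1.18) = +2.85 V, n = 2.
Overall: 2 Au⁺(aq) + Mn(s) → 2 Au(s) + Mn²⁺(aq)
Q = [Mn²⁺] / ([Au⁺]^2); log Q = 3.573.
E = E° − (0.0592/n) log Q = +2.85 − (0.0592/2)(3.573) = +2.744 V.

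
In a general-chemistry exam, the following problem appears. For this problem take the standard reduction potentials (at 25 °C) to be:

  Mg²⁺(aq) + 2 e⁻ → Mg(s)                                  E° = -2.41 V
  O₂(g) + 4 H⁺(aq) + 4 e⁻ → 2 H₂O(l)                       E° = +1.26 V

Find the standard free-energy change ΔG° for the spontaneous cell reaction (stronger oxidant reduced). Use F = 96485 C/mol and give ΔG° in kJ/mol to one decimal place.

-1416.4 kJ/mol

O₂/H₂O (E° = +1.26 V) is the cathode; Mg²⁺/Mg (E° = -2.41 V) is the anode, so E°cell = +3.67 V.
Balancing electrons gives n = 4 (lcm of 4 and 2).
ΔG° = −nFE° = −(4)(96485)(+3.67) = -1,416,400 J = -1416.4 kJ/mol.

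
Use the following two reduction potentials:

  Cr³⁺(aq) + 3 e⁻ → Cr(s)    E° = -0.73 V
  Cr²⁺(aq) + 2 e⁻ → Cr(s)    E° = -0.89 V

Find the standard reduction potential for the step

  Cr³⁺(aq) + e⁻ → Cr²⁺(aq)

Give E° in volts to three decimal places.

Sequential free energies add, so n₃E°₃ = n₁E°₁ + n₂E°₂.
With n₃ = 3, and the known step contributing 2×(-0.89) V, the unknown satisfies 1·E° = 3×(-0.73) − 2×(-0.89) = -0.410.
E° = -0.410 / 1 = -0.410 V.

-0.410 V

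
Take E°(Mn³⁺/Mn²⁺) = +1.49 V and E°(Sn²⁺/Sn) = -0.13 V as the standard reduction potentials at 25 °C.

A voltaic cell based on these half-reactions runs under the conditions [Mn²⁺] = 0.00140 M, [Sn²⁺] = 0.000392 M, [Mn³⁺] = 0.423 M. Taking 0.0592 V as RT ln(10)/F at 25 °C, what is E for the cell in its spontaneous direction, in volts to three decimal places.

Mn³⁺/Mn²⁺ is the cathode (higher E°), Sn²⁺/Sn the anode: E°cell = +1.49 − (-0.13) = +1.62 V, n = 2.
Overall: 2 Mn³⁺(aq) + Sn(s) → 2 Mn²⁺(aq) + Sn²⁺(aq)
Q = [Mn²⁺]^2·[Sn²⁺] / ([Mn³⁺]^2); log Q = -8.367.
E = E° − (0.0592/n) log Q = +1.62 − (0.0592/2)(-8.367) = +1.868 V.

+1.868 V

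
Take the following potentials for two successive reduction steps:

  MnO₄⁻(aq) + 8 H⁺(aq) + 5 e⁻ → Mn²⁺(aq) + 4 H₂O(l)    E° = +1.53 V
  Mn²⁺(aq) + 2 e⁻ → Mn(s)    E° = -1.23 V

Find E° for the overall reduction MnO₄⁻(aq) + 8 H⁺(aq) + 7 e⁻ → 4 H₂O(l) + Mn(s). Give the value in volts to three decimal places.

+0.741 V

Adding the free-energy changes (−nFE°) of the two steps gives −n₃FE°₃ = −n₁FE°₁ − n₂FE°₂.
E°₃ = (5×+1.53 + 2×-1.23) / 7 = (+5.190) / 7 = +0.741 V.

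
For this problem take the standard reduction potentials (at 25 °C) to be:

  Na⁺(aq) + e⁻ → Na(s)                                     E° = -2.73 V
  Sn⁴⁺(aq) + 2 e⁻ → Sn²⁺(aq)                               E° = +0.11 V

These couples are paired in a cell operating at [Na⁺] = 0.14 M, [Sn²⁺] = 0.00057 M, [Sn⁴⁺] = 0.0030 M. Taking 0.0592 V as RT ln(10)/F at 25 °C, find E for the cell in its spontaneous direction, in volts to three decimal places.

Sn⁴⁺/Sn²⁺ is the cathode (higher E°), Na⁺/Na the anode: E°cell = +0.11 − (-2.73) = +2.84 V, n = 2.
Overall: Sn⁴⁺(aq) + 2 Na(s) → Sn²⁺(aq) + 2 Na⁺(aq)
Q = [Sn²⁺]·[Na⁺]^2 / ([Sn⁴⁺]); log Q = -2.429.
E = E° − (0.0592/n) log Q = +2.84 − (0.0592/2)(-2.429) = +2.912 V.

+2.912 V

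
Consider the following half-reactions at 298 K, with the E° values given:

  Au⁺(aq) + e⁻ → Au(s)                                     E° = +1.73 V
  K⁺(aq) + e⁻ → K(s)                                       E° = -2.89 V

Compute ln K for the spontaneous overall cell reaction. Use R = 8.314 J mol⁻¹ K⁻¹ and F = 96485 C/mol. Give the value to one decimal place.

Cathode: Au⁺/Au; anode: K⁺/K. E°cell = (+1.73) − (-2.89) = +4.62 V, with n = 1.
ΔG° = −nFE° = −RT ln K, so ln K = nFE°/(RT) = (1)(96485)(+4.62) / ((8.314)(298)) = 179.918.

179.9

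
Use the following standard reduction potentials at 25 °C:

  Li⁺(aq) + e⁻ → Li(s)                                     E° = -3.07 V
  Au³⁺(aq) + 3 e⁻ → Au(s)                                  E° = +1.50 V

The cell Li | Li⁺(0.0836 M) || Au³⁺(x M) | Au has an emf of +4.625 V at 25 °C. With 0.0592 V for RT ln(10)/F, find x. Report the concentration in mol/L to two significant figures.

0.36 M

Au³⁺/Au is the cathode, Li⁺/Li the anode: E°cell = +4.57 V, n = 3.
Overall reaction: Au³⁺(aq) + 3 Li(s) → Au(s) + 3 Li⁺(aq); Q = [Li⁺]^3/[Au³⁺]^1.
From E = E° − (0.0592/n) log Q: log Q = (E° − E)·n/0.0592 = (+4.57 − (+4.625))·3/0.0592 = -2.7872.
So 1·log[Au³⁺] = 3·log(0.0836) − log Q = -3.2334 − (-2.7872) = -0.4462; [Au³⁺] = 10^(-0.4462) ≈ 0.36 M.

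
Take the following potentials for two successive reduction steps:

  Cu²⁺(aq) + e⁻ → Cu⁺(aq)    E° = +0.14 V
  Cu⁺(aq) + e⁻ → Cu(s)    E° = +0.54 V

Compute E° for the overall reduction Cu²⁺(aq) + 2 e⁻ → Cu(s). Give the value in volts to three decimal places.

+0.340 V

Since ΔG° = −nFE° is additive over sequential reductions, n₃E°₃ = n₁E°₁ + n₂E°₂.
E°₃ = (1×+0.14 + 1×+0.54) / 2 = (+0.680) / 2 = +0.340 V.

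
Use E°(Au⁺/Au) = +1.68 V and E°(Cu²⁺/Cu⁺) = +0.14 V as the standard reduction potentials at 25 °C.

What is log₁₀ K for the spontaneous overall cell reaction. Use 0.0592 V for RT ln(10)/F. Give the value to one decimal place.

Cathode: Au⁺/Au; anode: Cu²⁺/Cu⁺. E°cell = +1.54 V, n = 1.
log K = nE°cell / 0.0592 = (1)(+1.54) / 0.0592 = 26.0.

26.0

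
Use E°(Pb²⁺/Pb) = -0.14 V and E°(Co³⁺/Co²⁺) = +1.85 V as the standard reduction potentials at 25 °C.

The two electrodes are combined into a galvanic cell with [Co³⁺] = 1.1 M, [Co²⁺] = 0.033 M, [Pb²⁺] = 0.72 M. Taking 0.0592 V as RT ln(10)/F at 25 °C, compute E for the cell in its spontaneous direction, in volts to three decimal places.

Co³⁺/Co²⁺ is the cathode (higher E°), Pb²⁺/Pb the anode: E°cell = +1.85 − (-0.14) = +1.99 V, n = 2.
Overall: 2 Co³⁺(aq) + Pb(s) → 2 Co²⁺(aq) + Pb²⁺(aq)
Q = [Co²⁺]^2·[Pb²⁺] / ([Co³⁺]^2); log Q = -3.188.
E = E° − (0.0592/n) log Q = +1.99 − (0.0592/2)(-3.188) = +2.084 V.

+2.084 V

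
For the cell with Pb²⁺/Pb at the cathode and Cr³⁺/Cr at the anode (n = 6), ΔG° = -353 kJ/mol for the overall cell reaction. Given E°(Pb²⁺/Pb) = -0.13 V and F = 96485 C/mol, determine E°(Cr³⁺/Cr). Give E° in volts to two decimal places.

E°cell = −ΔG°/(nF) = −(-353×10³)/((6)(96485)) = +0.610 V.
Since Pb²⁺/Pb is the cathode and Cr³⁺/Cr the anode, E°cell = E°(Pb²⁺/Pb) − E°(Cr³⁺/Cr).
So E°(Cr³⁺/Cr) = E°(Pb²⁺/Pb) − E°cell = (-0.13) − (+0.610) = -0.74 V.

-0.74 V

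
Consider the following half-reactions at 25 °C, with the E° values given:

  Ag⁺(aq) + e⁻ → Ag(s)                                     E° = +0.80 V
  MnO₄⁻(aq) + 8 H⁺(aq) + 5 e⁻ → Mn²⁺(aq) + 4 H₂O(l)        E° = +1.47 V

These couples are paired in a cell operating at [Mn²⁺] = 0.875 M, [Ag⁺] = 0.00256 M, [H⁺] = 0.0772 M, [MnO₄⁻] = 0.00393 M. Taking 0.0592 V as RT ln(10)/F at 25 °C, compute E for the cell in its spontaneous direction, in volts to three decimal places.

+0.690 V

MnO₄⁻/Mn²⁺ is the cathode (higher E°), Ag⁺/Ag the anode: E°cell = +1.47 − (+0.80) = +0.67 V, n = 5.
Overall: MnO₄⁻(aq) + 8 H⁺(aq) + 5 Ag(s) → Mn²⁺(aq) + 4 H₂O(l) + 5 Ag⁺(aq)
Q = [Mn²⁺]·[Ag⁺]^5 / ([MnO₄⁻]·[H⁺]^8); log Q = -1.712.
E = E° − (0.0592/n) log Q = +0.67 − (0.0592/5)(-1.712) = +0.690 V.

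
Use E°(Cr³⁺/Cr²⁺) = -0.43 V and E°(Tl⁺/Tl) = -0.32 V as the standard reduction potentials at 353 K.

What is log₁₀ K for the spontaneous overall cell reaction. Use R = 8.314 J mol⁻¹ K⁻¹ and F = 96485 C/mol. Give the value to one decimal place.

1.6

Cathode: Tl⁺/Tl; anode: Cr³⁺/Cr²⁺. E°cell = (-0.32) − (-0.43) = +0.11 V, with n = 1.
ΔG° = −nFE° = −RT ln K, so ln K = nFE°/(RT) = (1)(96485)(+0.11) / ((8.314)(353)) = 3.616.
log₁₀ K = 3.616 / ln 10 = 1.6.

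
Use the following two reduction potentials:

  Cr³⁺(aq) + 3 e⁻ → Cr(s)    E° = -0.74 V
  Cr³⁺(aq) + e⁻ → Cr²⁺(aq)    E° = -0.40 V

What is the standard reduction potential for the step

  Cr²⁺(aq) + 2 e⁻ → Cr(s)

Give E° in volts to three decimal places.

Sequential free energies add, so n₃E°₃ = n₁E°₁ + n₂E°₂.
With n₃ = 3, and the known step contributing 1×(-0.40) V, the unknown satisfies 2·E° = 3×(-0.74) − 1×(-0.40) = -1.820.
E° = -1.820 / 2 = -0.910 V.

-0.910 V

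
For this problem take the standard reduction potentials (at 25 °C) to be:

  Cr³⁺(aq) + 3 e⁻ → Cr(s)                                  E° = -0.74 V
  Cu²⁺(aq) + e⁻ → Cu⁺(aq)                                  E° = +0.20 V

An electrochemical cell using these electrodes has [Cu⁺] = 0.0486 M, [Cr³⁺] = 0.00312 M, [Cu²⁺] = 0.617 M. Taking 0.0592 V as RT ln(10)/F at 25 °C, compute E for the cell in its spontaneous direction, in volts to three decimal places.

+1.055 V

Cu²⁺/Cu⁺ is the cathode (higher E°), Cr³⁺/Cr the anode: E°cell = +0.20 − (-0.74) = +0.94 V, n = 3.
Overall: 3 Cu²⁺(aq) + Cr(s) → 3 Cu⁺(aq) + Cr³⁺(aq)
Q = [Cu⁺]^3·[Cr³⁺] / ([Cu²⁺]^3); log Q = -5.817.
E = E° − (0.0592/n) log Q = +0.94 − (0.0592/3)(-5.817) = +1.055 V.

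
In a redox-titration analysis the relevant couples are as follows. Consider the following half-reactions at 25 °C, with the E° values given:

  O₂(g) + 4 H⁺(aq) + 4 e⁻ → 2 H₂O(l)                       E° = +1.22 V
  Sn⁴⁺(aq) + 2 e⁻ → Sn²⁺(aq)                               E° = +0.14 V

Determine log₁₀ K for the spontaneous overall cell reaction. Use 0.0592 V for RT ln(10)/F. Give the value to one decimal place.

Cathode: O₂/H₂O; anode: Sn⁴⁺/Sn²⁺. E°cell = +1.08 V, n = 4.
log K = nE°cell / 0.0592 = (4)(+1.08) / 0.0592 = 73.0.

73.0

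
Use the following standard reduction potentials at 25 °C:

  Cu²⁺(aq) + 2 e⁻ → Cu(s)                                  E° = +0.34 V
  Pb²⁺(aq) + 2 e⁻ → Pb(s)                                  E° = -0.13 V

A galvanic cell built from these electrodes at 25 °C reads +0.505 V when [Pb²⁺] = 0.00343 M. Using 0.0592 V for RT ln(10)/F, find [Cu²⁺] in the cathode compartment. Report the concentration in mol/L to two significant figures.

Cu²⁺/Cu is the cathode, Pb²⁺/Pb the anode: E°cell = +0.47 V, n = 2.
Overall reaction: Cu²⁺(aq) + Pb(s) → Cu(s) + Pb²⁺(aq); Q = [Pb²⁺]^1/[Cu²⁺]^1.
From E = E° − (0.0592/n) log Q: log Q = (E° − E)·n/0.0592 = (+0.47 − (+0.505))·2/0.0592 = -1.1824.
So 1·log[Cu²⁺] = 1·log(0.00343) − log Q = -2.4647 − (-1.1824) = -1.2823; [Cu²⁺] = 10^(-1.2823) ≈ 0.052 M.

0.052 M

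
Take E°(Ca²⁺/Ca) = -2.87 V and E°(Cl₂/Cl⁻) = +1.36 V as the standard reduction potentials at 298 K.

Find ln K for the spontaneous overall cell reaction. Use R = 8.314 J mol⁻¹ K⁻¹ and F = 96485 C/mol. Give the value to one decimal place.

Cathode: Cl₂/Cl⁻; anode: Ca²⁺/Ca. E°cell = (+1.36) − (-2.87) = +4.23 V, with n = 2.
ΔG° = −nFE° = −RT ln K, so ln K = nFE°/(RT) = (2)(96485)(+4.23) / ((8.314)(298)) = 329.461.

329.5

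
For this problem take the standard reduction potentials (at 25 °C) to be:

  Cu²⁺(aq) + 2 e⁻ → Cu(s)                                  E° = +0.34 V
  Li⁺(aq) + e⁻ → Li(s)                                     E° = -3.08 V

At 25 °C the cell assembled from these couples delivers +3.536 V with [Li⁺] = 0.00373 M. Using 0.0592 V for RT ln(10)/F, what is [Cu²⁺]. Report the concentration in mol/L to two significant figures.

Cu²⁺/Cu is the cathode, Li⁺/Li the anode: E°cell = +3.42 V, n = 2.
Overall reaction: Cu²⁺(aq) + 2 Li(s) → Cu(s) + 2 Li⁺(aq); Q = [Li⁺]^2/[Cu²⁺]^1.
From E = E° − (0.0592/n) log Q: log Q = (E° − E)·n/0.0592 = (+3.42 − (+3.536))·2/0.0592 = -3.9189.
So 1·log[Cu²⁺] = 2·log(0.00373) − log Q = -4.8566 − (-3.9189) = -0.9377; [Cu²⁺] = 10^(-0.9377) ≈ 0.12 M.

0.12 M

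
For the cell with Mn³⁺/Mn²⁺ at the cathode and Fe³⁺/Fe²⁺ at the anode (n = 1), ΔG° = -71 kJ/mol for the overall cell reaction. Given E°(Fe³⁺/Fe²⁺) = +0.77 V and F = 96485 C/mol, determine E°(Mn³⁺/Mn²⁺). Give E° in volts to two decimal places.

+1.51 V

E°cell = −ΔG°/(nF) = −(-71×10³)/((1)(96485)) = +0.736 V.
Since Mn³⁺/Mn²⁺ is the cathode and Fe³⁺/Fe²⁺ the anode, E°cell = E°(Mn³⁺/Mn²⁺) − E°(Fe³⁺/Fe²⁺).
So E°(Mn³⁺/Mn²⁺) = E°cell + E°(Fe³⁺/Fe²⁺) = +0.736 + (+0.77) = +1.51 V.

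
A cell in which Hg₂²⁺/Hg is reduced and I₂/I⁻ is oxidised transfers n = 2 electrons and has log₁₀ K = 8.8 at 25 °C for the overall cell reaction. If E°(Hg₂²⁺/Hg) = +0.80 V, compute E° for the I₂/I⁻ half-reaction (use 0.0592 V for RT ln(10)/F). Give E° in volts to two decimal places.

+0.54 V

E°cell = (0.0592/n)·log K = (0.0592/2)(8.8) = +0.260 V.
Since Hg₂²⁺/Hg is the cathode and I₂/I⁻ the anode, E°cell = E°(Hg₂²⁺/Hg) − E°(I₂/I⁻).
So E°(I₂/I⁻) = E°(Hg₂²⁺/Hg) − E°cell = (+0.80) − (+0.260) = +0.54 V.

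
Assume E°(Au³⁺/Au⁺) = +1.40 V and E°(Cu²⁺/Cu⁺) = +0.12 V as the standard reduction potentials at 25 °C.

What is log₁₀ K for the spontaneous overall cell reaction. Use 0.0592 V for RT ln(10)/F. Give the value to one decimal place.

Cathode: Au³⁺/Au⁺; anode: Cu²⁺/Cu⁺. E°cell = +1.28 V, n = 2.
log K = nE°cell / 0.0592 = (2)(+1.28) / 0.0592 = 43.2.

43.2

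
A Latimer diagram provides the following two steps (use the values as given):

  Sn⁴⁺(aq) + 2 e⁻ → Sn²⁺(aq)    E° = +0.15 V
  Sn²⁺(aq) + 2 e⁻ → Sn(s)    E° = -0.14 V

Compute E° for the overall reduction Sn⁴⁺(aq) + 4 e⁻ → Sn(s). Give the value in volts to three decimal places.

+0.005 V

Standard free energies of sequential steps add: ΔG°₃ = ΔG°₁ + ΔG°₂, so n₃E°₃ = n₁E°₁ + n₂E°₂.
E°₃ = (2×+0.15 + 2×-0.14) / 4 = (+0.020) / 4 = +0.005 V.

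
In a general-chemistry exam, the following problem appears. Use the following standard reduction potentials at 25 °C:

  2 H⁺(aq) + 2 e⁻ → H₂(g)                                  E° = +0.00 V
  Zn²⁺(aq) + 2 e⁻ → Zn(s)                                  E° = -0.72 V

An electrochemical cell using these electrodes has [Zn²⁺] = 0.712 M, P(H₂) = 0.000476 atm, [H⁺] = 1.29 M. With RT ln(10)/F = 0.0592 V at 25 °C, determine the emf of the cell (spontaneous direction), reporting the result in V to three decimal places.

H⁺/H₂ is the cathode (higher E°), Zn²⁺/Zn the anode: E°cell = +0.00 − (-0.72) = +0.72 V, n = 2.
Overall: 2 H⁺(aq) + Zn(s) → H₂(g) + Zn²⁺(aq)
Q = P(H₂)·[Zn²⁺] / ([H⁺]^2); log Q = -3.691.
E = E° − (0.0592/n) log Q = +0.72 − (0.0592/2)(-3.691) = +0.829 V.

+0.829 V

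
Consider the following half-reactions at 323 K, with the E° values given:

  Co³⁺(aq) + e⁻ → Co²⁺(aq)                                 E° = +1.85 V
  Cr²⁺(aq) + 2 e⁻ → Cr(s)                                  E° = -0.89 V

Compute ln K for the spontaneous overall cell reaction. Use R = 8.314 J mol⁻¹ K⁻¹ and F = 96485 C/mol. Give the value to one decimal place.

196.9

Cathode: Co³⁺/Co²⁺; anode: Cr²⁺/Cr. E°cell = (+1.85) − (-0.89) = +2.74 V, with n = 2.
ΔG° = −nFE° = −RT ln K, so ln K = nFE°/(RT) = (2)(96485)(+2.74) / ((8.314)(323)) = 196.892.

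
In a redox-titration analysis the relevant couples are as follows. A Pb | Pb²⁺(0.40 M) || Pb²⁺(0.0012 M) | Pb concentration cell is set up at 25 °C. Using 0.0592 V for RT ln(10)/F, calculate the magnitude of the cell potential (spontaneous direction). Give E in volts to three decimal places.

For a concentration cell E°cell = 0. The 0.40 M side is the cathode (reduction is favoured where [Pb²⁺] is higher).
With n = 2, E = −(0.0592/2) log([Pb²⁺]ₐₙ/[Pb²⁺]꜀ₐₜ) = −(0.0592/2) log(0.0012/0.4) = −(0.0592/2)(-2.523) = +0.075 V.

+0.075 V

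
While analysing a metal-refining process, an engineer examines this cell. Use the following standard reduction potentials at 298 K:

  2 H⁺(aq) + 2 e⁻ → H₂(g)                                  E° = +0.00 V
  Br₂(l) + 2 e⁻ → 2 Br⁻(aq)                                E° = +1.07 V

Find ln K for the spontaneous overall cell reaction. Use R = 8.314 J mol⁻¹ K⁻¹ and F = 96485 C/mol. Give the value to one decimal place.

Cathode: Br₂/Br⁻; anode: H⁺/H₂. E°cell = (+1.07) − (+0.00) = +1.07 V, with n = 2.
ΔG° = −nFE° = −RT ln K, so ln K = nFE°/(RT) = (2)(96485)(+1.07) / ((8.314)(298)) = 83.339.

83.3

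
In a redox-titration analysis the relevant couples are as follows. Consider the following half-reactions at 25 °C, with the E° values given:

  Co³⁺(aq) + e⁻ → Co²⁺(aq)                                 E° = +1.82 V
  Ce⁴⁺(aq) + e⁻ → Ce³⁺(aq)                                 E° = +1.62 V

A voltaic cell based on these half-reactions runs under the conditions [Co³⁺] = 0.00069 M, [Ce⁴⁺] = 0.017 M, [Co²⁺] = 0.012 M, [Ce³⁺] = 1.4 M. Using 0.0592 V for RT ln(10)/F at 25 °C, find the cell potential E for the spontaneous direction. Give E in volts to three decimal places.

+0.240 V

Co³⁺/Co²⁺ is the cathode (higher E°), Ce⁴⁺/Ce³⁺ the anode: E°cell = +1.82 − (+1.62) = +0.20 V, n = 1.
Overall: Co³⁺(aq) + Ce³⁺(aq) → Co²⁺(aq) + Ce⁴⁺(aq)
Q = [Co²⁺]·[Ce⁴⁺] / ([Co³⁺]·[Ce³⁺]); log Q = -0.675.
E = E° − (0.0592/n) log Q = +0.20 − (0.0592/1)(-0.675) = +0.240 V.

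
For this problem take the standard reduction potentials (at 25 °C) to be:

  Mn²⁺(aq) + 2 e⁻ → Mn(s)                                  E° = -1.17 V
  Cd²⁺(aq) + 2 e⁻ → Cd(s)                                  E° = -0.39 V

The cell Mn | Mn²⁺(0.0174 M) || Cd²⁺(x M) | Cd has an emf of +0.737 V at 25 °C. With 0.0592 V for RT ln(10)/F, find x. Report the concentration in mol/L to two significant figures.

Cd²⁺/Cd is the cathode, Mn²⁺/Mn the anode: E°cell = +0.78 V, n = 2.
Overall reaction: Cd²⁺(aq) + Mn(s) → Cd(s) + Mn²⁺(aq); Q = [Mn²⁺]^1/[Cd²⁺]^1.
From E = E° − (0.0592/n) log Q: log Q = (E° − E)·n/0.0592 = (+0.78 − (+0.737))·2/0.0592 = 1.4527.
So 1·log[Cd²⁺] = 1·log(0.0174) − log Q = -1.7595 − (1.4527) = -3.2122; [Cd²⁺] = 10^(-3.2122) ≈ 0.00061 M.

0.00061 M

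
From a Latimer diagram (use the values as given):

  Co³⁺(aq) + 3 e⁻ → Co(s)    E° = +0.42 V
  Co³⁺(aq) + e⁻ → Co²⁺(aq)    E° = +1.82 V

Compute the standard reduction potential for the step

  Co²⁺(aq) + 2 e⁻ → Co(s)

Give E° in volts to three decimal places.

-0.280 V

Sequential free energies add, so n₃E°₃ = n₁E°₁ + n₂E°₂.
With n₃ = 3, and the known step contributing 1×(+1.82) V, the unknown satisfies 2·E° = 3×(+0.42) − 1×(+1.82) = -0.560.
E° = -0.560 / 2 = -0.280 V.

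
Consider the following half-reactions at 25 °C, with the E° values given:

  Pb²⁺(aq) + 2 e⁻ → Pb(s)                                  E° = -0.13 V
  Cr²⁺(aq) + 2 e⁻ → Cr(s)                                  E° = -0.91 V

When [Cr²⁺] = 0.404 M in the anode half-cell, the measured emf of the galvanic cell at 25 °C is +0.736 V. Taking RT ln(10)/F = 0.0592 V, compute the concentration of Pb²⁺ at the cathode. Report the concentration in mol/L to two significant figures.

0.013 M

Pb²⁺/Pb is the cathode, Cr²⁺/Cr the anode: E°cell = +0.78 V, n = 2.
Overall reaction: Pb²⁺(aq) + Cr(s) → Pb(s) + Cr²⁺(aq); Q = [Cr²⁺]^1/[Pb²⁺]^1.
From E = E° − (0.0592/n) log Q: log Q = (E° − E)·n/0.0592 = (+0.78 − (+0.736))·2/0.0592 = 1.4865.
So 1·log[Pb²⁺] = 1·log(0.404) − log Q = -0.3936 − (1.4865) = -1.8801; [Pb²⁺] = 10^(-1.8801) ≈ 0.013 M.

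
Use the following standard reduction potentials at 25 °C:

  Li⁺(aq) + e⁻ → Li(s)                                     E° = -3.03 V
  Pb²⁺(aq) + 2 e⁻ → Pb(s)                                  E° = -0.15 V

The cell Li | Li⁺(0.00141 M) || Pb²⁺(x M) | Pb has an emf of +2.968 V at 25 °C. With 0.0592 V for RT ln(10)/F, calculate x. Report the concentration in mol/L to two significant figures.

0.0019 M

Pb²⁺/Pb is the cathode, Li⁺/Li the anode: E°cell = +2.88 V, n = 2.
Overall reaction: Pb²⁺(aq) + 2 Li(s) → Pb(s) + 2 Li⁺(aq); Q = [Li⁺]^2/[Pb²⁺]^1.
From E = E° − (0.0592/n) log Q: log Q = (E° − E)·n/0.0592 = (+2.88 − (+2.968))·2/0.0592 = -2.9730.
So 1·log[Pb²⁺] = 2·log(0.00141) − log Q = -5.7016 − (-2.9730) = -2.7286; [Pb²⁺] = 10^(-2.7286) ≈ 0.0019 M.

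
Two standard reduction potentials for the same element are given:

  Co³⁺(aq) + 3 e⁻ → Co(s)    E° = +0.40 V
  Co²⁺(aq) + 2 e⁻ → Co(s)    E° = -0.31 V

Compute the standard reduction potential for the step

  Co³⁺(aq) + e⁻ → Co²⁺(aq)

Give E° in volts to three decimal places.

+1.820 V

Sequential free energies add, so n₃E°₃ = n₁E°₁ + n₂E°₂.
With n₃ = 3, and the known step contributing 2×(-0.31) V, the unknown satisfies 1·E° = 3×(+0.40) − 2×(-0.31) = +1.820.
E° = +1.820 / 1 = +1.820 V.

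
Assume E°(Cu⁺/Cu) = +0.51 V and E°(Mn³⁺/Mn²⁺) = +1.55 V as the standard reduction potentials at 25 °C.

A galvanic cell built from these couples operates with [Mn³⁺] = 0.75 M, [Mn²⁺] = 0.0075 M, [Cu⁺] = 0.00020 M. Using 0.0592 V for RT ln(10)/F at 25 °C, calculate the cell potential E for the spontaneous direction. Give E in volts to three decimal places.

Mn³⁺/Mn²⁺ is the cathode (higher E°), Cu⁺/Cu the anode: E°cell = +1.55 − (+0.51) = +1.04 V, n = 1.
Overall: Mn³⁺(aq) + Cu(s) → Mn²⁺(aq) + Cu⁺(aq)
Q = [Mn²⁺]·[Cu⁺] / ([Mn³⁺]); log Q = -5.699.
E = E° − (0.0592/n) log Q = +1.04 − (0.0592/1)(-5.699) = +1.377 V.

+1.377 V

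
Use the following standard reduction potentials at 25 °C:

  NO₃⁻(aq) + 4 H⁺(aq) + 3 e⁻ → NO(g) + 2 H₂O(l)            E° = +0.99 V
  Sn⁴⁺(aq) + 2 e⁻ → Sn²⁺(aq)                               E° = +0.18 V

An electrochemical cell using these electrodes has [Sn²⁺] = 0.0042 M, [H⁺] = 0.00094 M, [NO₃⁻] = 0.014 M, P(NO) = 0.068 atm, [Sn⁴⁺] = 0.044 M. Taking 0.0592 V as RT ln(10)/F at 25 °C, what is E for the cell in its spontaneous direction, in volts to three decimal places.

+0.527 V

NO₃⁻/NO is the cathode (higher E°), Sn⁴⁺/Sn²⁺ the anode: E°cell = +0.99 − (+0.18) = +0.81 V, n = 6.
Overall: 2 NO₃⁻(aq) + 8 H⁺(aq) + 3 Sn²⁺(aq) → 2 NO(g) + 4 H₂O(l) + 3 Sn⁴⁺(aq)
Q = P(NO)^2·[Sn⁴⁺]^3 / ([NO₃⁻]^2·[H⁺]^8·[Sn²⁺]^3); log Q = 28.648.
E = E° − (0.0592/n) log Q = +0.81 − (0.0592/6)(28.648) = +0.527 V.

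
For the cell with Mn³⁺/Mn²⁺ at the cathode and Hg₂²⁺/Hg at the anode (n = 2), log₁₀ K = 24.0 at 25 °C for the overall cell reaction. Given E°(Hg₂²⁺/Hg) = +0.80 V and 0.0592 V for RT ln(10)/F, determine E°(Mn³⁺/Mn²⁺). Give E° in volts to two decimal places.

+1.51 V

E°cell = (0.0592/n)·log K = (0.0592/2)(24.0) = +0.710 V.
Since Mn³⁺/Mn²⁺ is the cathode and Hg₂²⁺/Hg the anode, E°cell = E°(Mn³⁺/Mn²⁺) − E°(Hg₂²⁺/Hg).
So E°(Mn³⁺/Mn²⁺) = E°cell + E°(Hg₂²⁺/Hg) = +0.710 + (+0.80) = +1.51 V.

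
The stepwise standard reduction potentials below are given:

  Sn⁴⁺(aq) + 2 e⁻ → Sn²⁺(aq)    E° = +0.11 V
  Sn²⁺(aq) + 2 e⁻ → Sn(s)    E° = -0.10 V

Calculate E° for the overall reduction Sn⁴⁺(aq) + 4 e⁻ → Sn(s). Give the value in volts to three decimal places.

Since ΔG° = −nFE° is additive over sequential reductions, n₃E°₃ = n₁E°₁ + n₂E°₂.
E°₃ = (2×+0.11 + 2×-0.10) / 4 = (+0.020) / 4 = +0.005 V.

+0.005 V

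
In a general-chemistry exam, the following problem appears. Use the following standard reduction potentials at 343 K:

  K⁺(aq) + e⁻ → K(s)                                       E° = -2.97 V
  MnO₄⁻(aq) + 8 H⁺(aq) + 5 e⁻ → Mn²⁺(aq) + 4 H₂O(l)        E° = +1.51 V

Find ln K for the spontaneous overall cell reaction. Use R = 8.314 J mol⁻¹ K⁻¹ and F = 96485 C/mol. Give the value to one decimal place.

757.9

Cathode: MnO₄⁻/Mn²⁺; anode: K⁺/K. E°cell = (+1.51) − (-2.97) = +4.48 V, with n = 5.
ΔG° = −nFE° = −RT ln K, so ln K = nFE°/(RT) = (5)(96485)(+4.48) / ((8.314)(343)) = 757.886.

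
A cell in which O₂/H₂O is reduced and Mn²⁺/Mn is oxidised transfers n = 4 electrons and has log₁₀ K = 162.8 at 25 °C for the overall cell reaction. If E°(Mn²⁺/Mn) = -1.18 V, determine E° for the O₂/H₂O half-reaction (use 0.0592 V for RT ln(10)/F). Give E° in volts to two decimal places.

E°cell = (0.0592/n)·log K = (0.0592/4)(162.8) = +2.409 V.
Since O₂/H₂O is the cathode and Mn²⁺/Mn the anode, E°cell = E°(O₂/H₂O) − E°(Mn²⁺/Mn).
So E°(O₂/H₂O) = E°cell + E°(Mn²⁺/Mn) = +2.409 + (-1.18) = +1.23 V.

+1.23 V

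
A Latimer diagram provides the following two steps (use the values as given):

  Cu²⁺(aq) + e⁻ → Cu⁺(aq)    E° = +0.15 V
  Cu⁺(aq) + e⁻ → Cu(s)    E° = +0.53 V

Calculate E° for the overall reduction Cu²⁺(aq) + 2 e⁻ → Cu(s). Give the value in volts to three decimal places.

+0.340 V

Standard free energies of sequential steps add: ΔG°₃ = ΔG°₁ + ΔG°₂, so n₃E°₃ = n₁E°₁ + n₂E°₂.
E°₃ = (1×+0.15 + 1×+0.53) / 2 = (+0.680) / 2 = +0.340 V.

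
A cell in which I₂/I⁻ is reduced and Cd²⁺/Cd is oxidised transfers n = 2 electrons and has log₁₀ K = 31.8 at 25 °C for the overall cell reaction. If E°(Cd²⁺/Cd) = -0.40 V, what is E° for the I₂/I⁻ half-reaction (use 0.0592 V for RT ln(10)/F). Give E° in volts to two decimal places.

+0.54 V

E°cell = (0.0592/n)·log K = (0.0592/2)(31.8) = +0.941 V.
Since I₂/I⁻ is the cathode and Cd²⁺/Cd the anode, E°cell = E°(I₂/I⁻) − E°(Cd²⁺/Cd).
So E°(I₂/I⁻) = E°cell + E°(Cd²⁺/Cd) = +0.941 + (-0.40) = +0.54 V.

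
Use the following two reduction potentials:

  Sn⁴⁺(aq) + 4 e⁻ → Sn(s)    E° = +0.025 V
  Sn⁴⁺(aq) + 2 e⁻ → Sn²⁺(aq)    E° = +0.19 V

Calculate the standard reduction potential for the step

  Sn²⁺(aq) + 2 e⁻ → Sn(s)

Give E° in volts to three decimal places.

Sequential free energies add, so n₃E°₃ = n₁E°₁ + n₂E°₂.
With n₃ = 4, and the known step contributing 2×(+0.19) V, the unknown satisfies 2·E° = 4×(+0.025) − 2×(+0.19) = -0.280.
E° = -0.280 / 2 = -0.140 V.

-0.140 V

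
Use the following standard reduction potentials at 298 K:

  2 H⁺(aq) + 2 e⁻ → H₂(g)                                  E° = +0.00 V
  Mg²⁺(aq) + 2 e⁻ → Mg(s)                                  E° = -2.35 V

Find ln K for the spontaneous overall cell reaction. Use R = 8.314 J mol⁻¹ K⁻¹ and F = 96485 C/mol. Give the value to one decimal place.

183.0

Cathode: H⁺/H₂; anode: Mg²⁺/Mg. E°cell = (+0.00) − (-2.35) = +2.35 V, with n = 2.
ΔG° = −nFE° = −RT ln K, so ln K = nFE°/(RT) = (2)(96485)(+2.35) / ((8.314)(298)) = 183.034.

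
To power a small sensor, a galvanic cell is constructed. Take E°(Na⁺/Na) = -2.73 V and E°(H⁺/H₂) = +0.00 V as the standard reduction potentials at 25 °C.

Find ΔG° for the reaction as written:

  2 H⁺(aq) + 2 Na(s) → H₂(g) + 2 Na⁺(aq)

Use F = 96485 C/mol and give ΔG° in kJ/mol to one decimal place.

-526.8 kJ/mol

As written, H⁺/H₂ is reduced (cathode) and Na⁺/Na is oxidised (anode), so E°cell = (+0.00) − (-2.73) = +2.73 V.
Balancing electrons gives n = 2.
ΔG° = −nFE° = −(2)(96485)(+2.73) = -526,808 J = -526.8 kJ/mol.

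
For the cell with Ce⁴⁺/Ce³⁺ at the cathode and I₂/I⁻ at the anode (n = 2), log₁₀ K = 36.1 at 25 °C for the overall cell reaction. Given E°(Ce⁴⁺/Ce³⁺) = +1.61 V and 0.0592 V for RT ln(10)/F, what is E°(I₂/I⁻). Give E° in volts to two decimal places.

+0.54 V

E°cell = (0.0592/n)·log K = (0.0592/2)(36.1) = +1.069 V.
Since Ce⁴⁺/Ce³⁺ is the cathode and I₂/I⁻ the anode, E°cell = E°(Ce⁴⁺/Ce³⁺) − E°(I₂/I⁻).
So E°(I₂/I⁻) = E°(Ce⁴⁺/Ce³⁺) − E°cell = (+1.61) − (+1.069) = +0.54 V.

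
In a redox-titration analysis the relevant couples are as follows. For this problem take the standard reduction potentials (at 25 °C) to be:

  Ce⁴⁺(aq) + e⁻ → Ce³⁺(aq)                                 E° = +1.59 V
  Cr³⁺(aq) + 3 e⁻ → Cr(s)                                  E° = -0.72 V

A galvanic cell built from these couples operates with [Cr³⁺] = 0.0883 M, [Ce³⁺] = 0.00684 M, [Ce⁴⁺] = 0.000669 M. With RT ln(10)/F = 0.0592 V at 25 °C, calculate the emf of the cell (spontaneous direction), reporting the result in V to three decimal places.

Ce⁴⁺/Ce³⁺ is the cathode (higher E°), Cr³⁺/Cr the anode: E°cell = +1.59 − (-0.72) = +2.31 V, n = 3.
Overall: 3 Ce⁴⁺(aq) + Cr(s) → 3 Ce³⁺(aq) + Cr³⁺(aq)
Q = [Ce³⁺]^3·[Cr³⁺] / ([Ce⁴⁺]^3); log Q = 1.975.
E = E° − (0.0592/n) log Q = +2.31 − (0.0592/3)(1.975) = +2.271 V.

+2.271 V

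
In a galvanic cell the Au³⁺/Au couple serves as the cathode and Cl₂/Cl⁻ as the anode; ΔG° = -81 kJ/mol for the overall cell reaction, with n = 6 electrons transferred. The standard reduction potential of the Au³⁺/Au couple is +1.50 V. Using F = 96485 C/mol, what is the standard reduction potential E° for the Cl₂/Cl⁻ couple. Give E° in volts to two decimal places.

+1.36 V

E°cell = −ΔG°/(nF) = −(-81×10³)/((6)(96485)) = +0.140 V.
Since Au³⁺/Au is the cathode and Cl₂/Cl⁻ the anode, E°cell = E°(Au³⁺/Au) − E°(Cl₂/Cl⁻).
So E°(Cl₂/Cl⁻) = E°(Au³⁺/Au) − E°cell = (+1.50) − (+0.140) = +1.36 V.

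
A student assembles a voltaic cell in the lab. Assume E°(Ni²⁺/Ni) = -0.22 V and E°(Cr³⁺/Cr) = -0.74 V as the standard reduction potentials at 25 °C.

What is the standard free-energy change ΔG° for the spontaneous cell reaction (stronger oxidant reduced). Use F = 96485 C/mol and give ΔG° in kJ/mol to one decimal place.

-301.0 kJ/mol

Ni²⁺/Ni (E° = -0.22 V) is the cathode; Cr³⁺/Cr (E° = -0.74 V) is the anode, so E°cell = +0.52 V.
Balancing electrons gives n = 6 (lcm of 2 and 3).
ΔG° = −nFE° = −(6)(96485)(+0.52) = -301,033 J = -301.0 kJ/mol.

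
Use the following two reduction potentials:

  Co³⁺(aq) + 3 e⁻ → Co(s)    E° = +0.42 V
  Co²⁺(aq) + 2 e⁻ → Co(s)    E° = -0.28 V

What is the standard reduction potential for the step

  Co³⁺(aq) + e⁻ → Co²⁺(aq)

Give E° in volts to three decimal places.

+1.820 V

Sequential free energies add, so n₃E°₃ = n₁E°₁ + n₂E°₂.
With n₃ = 3, and the known step contributing 2×(-0.28) V, the unknown satisfies 1·E° = 3×(+0.42) − 2×(-0.28) = +1.820.
E° = +1.820 / 1 = +1.820 V.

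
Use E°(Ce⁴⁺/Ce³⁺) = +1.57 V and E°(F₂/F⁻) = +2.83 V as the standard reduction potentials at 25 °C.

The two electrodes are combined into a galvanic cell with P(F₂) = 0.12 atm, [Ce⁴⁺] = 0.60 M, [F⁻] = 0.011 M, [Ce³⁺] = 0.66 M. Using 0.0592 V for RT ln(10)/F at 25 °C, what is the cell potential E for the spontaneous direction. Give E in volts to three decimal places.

F₂/F⁻ is the cathode (higher E°), Ce⁴⁺/Ce³⁺ the anode: E°cell = +2.83 − (+1.57) = +1.26 V, n = 2.
Overall: F₂(g) + 2 Ce³⁺(aq) → 2 F⁻(aq) + 2 Ce⁴⁺(aq)
Q = [F⁻]^2·[Ce⁴⁺]^2 / (P(F₂)·[Ce³⁺]^2); log Q = -3.079.
E = E° − (0.0592/n) log Q = +1.26 − (0.0592/2)(-3.079) = +1.351 V.

+1.351 V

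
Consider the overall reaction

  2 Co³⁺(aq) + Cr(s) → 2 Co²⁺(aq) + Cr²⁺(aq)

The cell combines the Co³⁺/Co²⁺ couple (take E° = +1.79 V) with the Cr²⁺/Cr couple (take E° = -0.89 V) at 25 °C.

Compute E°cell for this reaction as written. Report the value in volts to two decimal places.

The Co³⁺/Co²⁺ couple has the higher reduction potential, so it is the cathode; Cr²⁺/Cr is oxidised at the anode.
E°cell = E°(cathode) − E°(anode) = (+1.79) − (-0.89) = +2.68 V.

+2.68 V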